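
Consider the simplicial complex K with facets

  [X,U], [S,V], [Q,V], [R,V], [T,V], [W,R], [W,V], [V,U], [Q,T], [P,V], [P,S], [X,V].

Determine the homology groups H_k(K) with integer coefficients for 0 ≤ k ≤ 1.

H_0 = Z,  H_1 = Z^4.

K has 9 vertices, 12 edges.
rank ∂_0 = 0, rank ∂_1 = 8 ⇒ b_0 = 9 − 0 − 8 = 1; all invariant factors of ∂_1 are 1 so no torsion. So H_0 = Z.
rank ∂_1 = 8, rank ∂_2 = 0 ⇒ b_1 = 12 − 8 − 0 = 4. So H_1 = Z^4.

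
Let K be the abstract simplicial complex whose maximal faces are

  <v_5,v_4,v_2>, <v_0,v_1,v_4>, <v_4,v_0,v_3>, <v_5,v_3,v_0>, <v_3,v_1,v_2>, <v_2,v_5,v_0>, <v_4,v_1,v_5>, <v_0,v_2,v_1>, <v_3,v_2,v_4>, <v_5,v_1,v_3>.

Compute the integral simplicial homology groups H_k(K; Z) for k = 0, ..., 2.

K has 6 vertices, 15 edges, 10 triangles.
rank ∂_0 = 0, rank ∂_1 = 5 ⇒ b_0 = 6 − 0 − 5 = 1; all invariant factors of ∂_1 are 1 so no torsion. So H_0 ≅ Z.
rank ∂_1 = 5, rank ∂_2 = 10 ⇒ b_1 = 15 − 5 − 10 = 0; ∂_2 has invariant factor(s) [2] giving torsion. So H_1 ≅ Z/2Z.
rank ∂_2 = 10, rank ∂_3 = 0 ⇒ b_2 = 10 − 10 − 0 = 0. So H_2 ≅ 0.

H_0 ≅ Z,  H_1 ≅ Z/2Z,  H_2 = 0.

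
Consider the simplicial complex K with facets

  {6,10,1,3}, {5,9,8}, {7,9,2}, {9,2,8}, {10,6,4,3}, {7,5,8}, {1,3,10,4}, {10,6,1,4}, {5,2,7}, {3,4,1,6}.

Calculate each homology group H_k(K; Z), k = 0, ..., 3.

Fix the vertex order 1 < 2 < 3 < 4 < 5 < 6 < 7 < 8 < 9 < 10 and write every simplex with vertices in increasing order. Then dim K = 3 and the simplices of K are:

  0-simplices (10): [1], [2], [3], [4], [5], [6], [7], [8], [9], [10]
  1-simplices (20): [1,3], [1,4], [1,6], [1,10], [2,5], [2,7], [2,8], [2,9], [3,4], [3,6], [3,10], [4,6], [4,10], [5,7], [5,8], [5,9], [6,10], [7,8], [7,9], [8,9]
  2-simplices (15): [1,3,4], [1,3,6], [1,3,10], [1,4,6], [1,4,10], [1,6,10], [2,5,7], [2,7,9], [2,8,9], [3,4,6], [3,4,10], [3,6,10], [4,6,10], [5,7,8], [5,8,9]
  3-simplices (5): [1,3,4,6], [1,3,4,10], [1,3,6,10], [1,4,6,10], [3,4,6,10]

so the chain groups are C_0 ≅ Z^10, C_1 ≅ Z^20, C_2 ≅ Z^15, C_3 ≅ Z^5.

Boundary ∂_1: C_1 → C_0 is given by ∂[p,q] = [q] − [p]. For instance
  ∂[3,6] = [6] − [3].
As a 10×20 matrix over Z this has rank 8, with invariant factors (1,1,1,1,1,1,1,1).

∂_2: C_2 → C_1 maps a triangle to the signed sum of its edges. For instance
  ∂[4,6,10] = [6,10] − [4,10] + [4,6],
  ∂[1,6,10] = [6,10] − [1,10] + [1,6].
This gives a 20×15 integer matrix of rank 11; reducing to Smith normal form yields diagonal entries (1,1,1,1,1,1,1,1,1,1,1).

∂_3: C_3 → C_2 sends each 3-simplex σ to the alternating sum Σ_i (−1)^i (σ with its i-th vertex removed). For instance
  ∂[1,3,6,10] = [3,6,10] − [1,6,10] + [1,3,10] − [1,3,6],
  ∂[1,3,4,6] = [3,4,6] − [1,4,6] + [1,3,6] − [1,3,4].
The 15×5 boundary matrix has rank 4 and Smith normal form diag(1,1,1,1).

From H_k ≅ ker(∂_k) / im(∂_{k+1}) we obtain:

  H_0: rank C_0 − rank ∂_1 = 10 − 8 = 2, and the invariant factors of ∂_1 are all 1, so H_0 ≅ Z^2.
  H_1: rank ker ∂_1 − rank ∂_2 = (20 − 8) − 11 = 1, and the invariant factors of ∂_2 are all 1, so H_1 ≅ Z.
  H_2: rank ker ∂_2 − rank ∂_3 = (15 − 11) − 4 = 0, and the invariant factors of ∂_3 are all 1, so H_2 ≅ 0.
  H_3: rank ker ∂_3 − rank ∂_4 = (5 − 4) − 0 = 1, and there is no ∂_4, so H_3 ≅ Z.

H_0 = Z^2,  H_1 = Z,  H_2 = 0,  H_3 = Z.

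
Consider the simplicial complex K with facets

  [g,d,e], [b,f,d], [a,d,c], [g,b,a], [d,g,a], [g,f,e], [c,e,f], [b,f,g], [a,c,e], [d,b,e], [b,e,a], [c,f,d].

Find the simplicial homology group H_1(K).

H_1 = Z/2Z.

Order the vertices as a < b < c < d < e < f < g. Listing each simplex with vertices in this order, K has dimension 2 with simplices:

  0-simplices (7): a, b, c, d, e, f, g
  1-simplices (18): ab, ac, ad, ae, ag, bd, be, bf, bg, cd, ce, cf, de, df, dg, ef, eg, fg
  2-simplices (12): abe, abg, acd, ace, adg, bde, bdf, bfg, cdf, cef, deg, efg

Hence C_0 ≅ Z^7, C_1 ≅ Z^18, C_2 ≅ Z^12.

∂_1: C_1 → C_0 maps an edge to its endpoints' difference, ∂[p,q] = q − p. For instance
  ∂de = e − d.
The resulting 7×18 matrix has rank 6, and its Smith normal form has invariant factors (1,1,1,1,1,1).

The boundary map ∂_2: C_2 → C_1 acts by ∂[p,q,r] = [q,r] − [p,r] + [p,q]. For instance
  ∂abg = bg − ag + ab,
  ∂adg = dg − ag + ad.
The resulting 18×12 matrix has rank 12, and its Smith normal form has invariant factors (1,1,1,1,1,1,1,1,1,1,1,2).

From H_k ≅ ker(∂_k) / im(∂_{k+1}) we obtain:

  H_1: rank ker ∂_1 − rank ∂_2 = (18 − 6) − 12 = 0, and ∂_2 has invariant factor 2 > 1, so H_1 ≅ Z/2Z.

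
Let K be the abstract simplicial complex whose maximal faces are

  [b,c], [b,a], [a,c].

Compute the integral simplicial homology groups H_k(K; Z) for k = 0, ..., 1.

Order the vertices as a < b < c. Listing each simplex with vertices in this order, K has dimension 1 with simplices:

  0-simplices (3): a, b, c
  1-simplices (3): ab, ac, bc

Hence C_0 ≅ Z^3, C_1 ≅ Z^3.

The boundary map ∂_1: C_1 → C_0 sends each edge [p,q] (with p < q) to q − p.
As a 3×3 matrix over Z this has rank 2, with invariant factors (1,1).

Reading off H_k = ker ∂_k / im ∂_{k+1}:

  H_0: rank C_0 − rank ∂_1 = 3 − 2 = 1, and the invariant factors of ∂_1 are all 1, so H_0 = Z.
  H_1: rank ker ∂_1 − rank ∂_2 = (3 − 2) − 0 = 1, and there is no ∂_2, so H_1 = Z.

H_0 ≅ Z,  H_1 ≅ Z.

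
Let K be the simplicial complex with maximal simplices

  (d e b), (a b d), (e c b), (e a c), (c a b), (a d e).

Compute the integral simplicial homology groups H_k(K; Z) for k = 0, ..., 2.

Fix the vertex order a < b < c < d < e and write every simplex with vertices in increasing order. Then dim K = 2 and the simplices of K are:

  0-simplices (5): a, b, c, d, e
  1-simplices (9): ab, ac, ad, ae, bc, bd, be, ce, de
  2-simplices (6): abc, abd, ace, ade, bce, bde

Hence C_0 ≅ Z^5, C_1 ≅ Z^9, C_2 ≅ Z^6.

The boundary map ∂_1: C_1 → C_0 is given by ∂[p,q] = [q] − [p]. For instance
  ∂be = e − b.
The resulting 5×9 matrix has rank 4, and its Smith normal form has invariant factors (1,1,1,1).

The boundary map ∂_2: C_2 → C_1 sends each 2-simplex [p,q,r] to [q,r] − [p,r] + [p,q]. For instance
  ∂abd = bd − ad + ab,
  ∂abc = bc − ac + ab.
This gives a 9×6 integer matrix of rank 5; reducing to Smith normal form yields diagonal entries (1,1,1,1,1).

Reading off H_k = ker ∂_k / im ∂_{k+1}:

  H_0: rank C_0 − rank ∂_1 = 5 − 4 = 1, and the invariant factors of ∂_1 are all 1, so H_0 ≅ Z.
  H_1: rank ker ∂_1 − rank ∂_2 = (9 − 4) − 5 = 0, and the invariant factors of ∂_2 are all 1, so H_1 ≅ 0.
  H_2: rank ker ∂_2 − rank ∂_3 = (6 − 5) − 0 = 1, and there is no ∂_3, so H_2 ≅ Z.

As a check, the Euler characteristic is 5 − 9 + 6 = 2, which agrees with 1 − 0 + 1 = 2.
(K is a triangulation of the 2-sphere S^2.)

H_0 ≅ Z,  H_1 = 0,  H_2 ≅ Z.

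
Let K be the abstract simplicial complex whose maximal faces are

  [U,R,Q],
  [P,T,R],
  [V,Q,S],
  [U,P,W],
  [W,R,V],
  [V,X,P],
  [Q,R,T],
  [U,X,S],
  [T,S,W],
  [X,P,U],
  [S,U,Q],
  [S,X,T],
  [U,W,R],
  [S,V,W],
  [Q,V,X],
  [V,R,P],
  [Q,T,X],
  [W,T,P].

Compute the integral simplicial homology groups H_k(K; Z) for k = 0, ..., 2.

H_0 = Z,  H_1 = Z ⊕ Z/2Z,  H_2 = 0.

We work with the vertex ordering P < Q < R < S < T < U < V < W < X. The simplices of K, each written with vertices in increasing order, are:

  0-simplices (9): P, Q, R, S, T, U, V, W, X
  1-simplices (27): PR, PT, PU, PV, PW, PX, QR, QS, QT, QU, QV, QX, RT, RU, RV, RW, ST, SU, SV, SW, SX, TW, TX, UW, UX, VW, VX
  2-simplices (18): PRT, PRV, PTW, PUW, PUX, PVX, QRT, QRU, QSU, QSV, QTX, QVX, RUW, RVW, STW, STX, SUX, SVW

so the chain groups are C_0 ≅ Z^9, C_1 ≅ Z^27, C_2 ≅ Z^18.

∂_1: C_1 → C_0 sends each edge [p,q] (with p < q) to q − p. For instance
  ∂PT = T − P.
The resulting 9×27 matrix has rank 8, and its Smith normal form has invariant factors (1,1,1,1,1,1,1,1).

The boundary map ∂_2: C_2 → C_1 sends each 2-simplex [p,q,r] to [q,r] − [p,r] + [p,q]. For instance
  ∂QRT = RT − QT + QR,
  ∂SVW = VW − SW + SV.
The 27×18 boundary matrix has rank 18 and Smith normal form diag(1,1,1,1,1,1,1,1,1,1,1,1,1,1,1,1,1,2).

Reading off H_k = ker ∂_k / im ∂_{k+1}:

  H_0: rank C_0 − rank ∂_1 = 9 − 8 = 1, and the invariant factors of ∂_1 are all 1, so H_0 = Z.
  H_1: rank ker ∂_1 − rank ∂_2 = (27 − 8) − 18 = 1, and ∂_2 has invariant factor 2 > 1, so H_1 = Z ⊕ Z/2Z.
  H_2: rank ker ∂_2 − rank ∂_3 = (18 − 18) − 0 = 0, and there is no ∂_3, so H_2 = 0.

As a check, the Euler characteristic is 9 − 27 + 18 = 0, which agrees with 1 − 1 + 0 = 0.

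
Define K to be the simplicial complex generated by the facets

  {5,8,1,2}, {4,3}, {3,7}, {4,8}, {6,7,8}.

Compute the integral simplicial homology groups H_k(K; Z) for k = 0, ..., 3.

Take the total order 1 < 2 < 3 < 4 < 5 < 6 < 7 < 8 on the vertex set. Then K (dimension 3) consists of the simplices:

  0-simplices (8): [1], [2], [3], [4], [5], [6], [7], [8]
  1-simplices (12): [1,2], [1,5], [1,8], [2,5], [2,8], [3,4], [3,7], [4,8], [5,8], [6,7], [6,8], [7,8]
  2-simplices (5): [1,2,5], [1,2,8], [1,5,8], [2,5,8], [6,7,8]
  3-simplices (1): [1,2,5,8]

Hence C_0 ≅ Z^8, C_1 ≅ Z^12, C_2 ≅ Z^5, C_3 ≅ Z^1.

The boundary map ∂_1: C_1 → C_0 is given by ∂[p,q] = [q] − [p].
As a 8×12 matrix over Z this has rank 7, with invariant factors (1,1,1,1,1,1,1).

∂_2: C_2 → C_1 sends each 2-simplex [p,q,r] to [q,r] − [p,r] + [p,q]. For instance
  ∂[1,2,5] = [2,5] − [1,5] + [1,2],
  ∂[1,5,8] = [5,8] − [1,8] + [1,5].
This gives a 12×5 integer matrix of rank 4; reducing to Smith normal form yields diagonal entries (1,1,1,1).

∂_3: C_3 → C_2 sends each 3-simplex σ to the alternating sum Σ_i (−1)^i (σ with its i-th vertex removed). For instance
  ∂[1,2,5,8] = [2,5,8] − [1,5,8] + [1,2,8] − [1,2,5].
The resulting 5×1 matrix has rank 1, and its Smith normal form has invariant factors (1).

Computing H_k = (kernel of ∂_k) / (image of ∂_{k+1}):

  H_0: rank C_0 − rank ∂_1 = 8 − 7 = 1, and the invariant factors of ∂_1 are all 1, so H_0 = Z.
  H_1: rank ker ∂_1 − rank ∂_2 = (12 − 7) − 4 = 1, and the invariant factors of ∂_2 are all 1, so H_1 = Z.
  H_2: rank ker ∂_2 − rank ∂_3 = (5 − 4) − 1 = 0, and the invariant factors of ∂_3 are all 1, so H_2 = 0.
  H_3: rank ker ∂_3 − rank ∂_4 = (1 − 1) − 0 = 0, and there is no ∂_4, so H_3 = 0.

H_0 = Z,  H_1 = Z,  H_2 = 0,  H_3 = 0.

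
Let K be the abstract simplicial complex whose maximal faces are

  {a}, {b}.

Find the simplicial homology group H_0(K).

Order the vertices as a < b. Listing each simplex with vertices in this order, K has dimension 0 with simplices:

  0-simplices (2): a, b

so the chain groups are C_0 ≅ Z^2.

From H_k ≅ ker(∂_k) / im(∂_{k+1}) we obtain:

  H_0: rank C_0 − rank ∂_1 = 2 − 0 = 2, and there is no ∂_1, so H_0 ≅ Z^2.

(K is a triangulation of a set of 2 points.)

H_0 ≅ Z^2.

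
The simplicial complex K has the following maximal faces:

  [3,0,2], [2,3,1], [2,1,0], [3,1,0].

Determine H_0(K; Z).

H_0 = Z.

Order the vertices as 0 < 1 < 2 < 3. Listing each simplex with vertices in this order, K has dimension 2 with simplices:

  0-simplices (4): [0], [1], [2], [3]
  1-simplices (6): [0,1], [0,2], [0,3], [1,2], [1,3], [2,3]
  2-simplices (4): [0,1,2], [0,1,3], [0,2,3], [1,2,3]

Hence C_0 ≅ Z^4, C_1 ≅ Z^6, C_2 ≅ Z^4.

The boundary map ∂_1: C_1 → C_0 sends each edge [p,q] (with p < q) to q − p.
The 4×6 boundary matrix has rank 3 and Smith normal form diag(1,1,1).

Boundary ∂_2: C_2 → C_1 sends each 2-simplex [p,q,r] to [q,r] − [p,r] + [p,q]. For instance
  ∂[0,1,2] = [1,2] − [0,2] + [0,1],
  ∂[0,1,3] = [1,3] − [0,3] + [0,1].
This gives a 6×4 integer matrix of rank 3; reducing to Smith normal form yields diagonal entries (1,1,1).

Now H_k = ker ∂_k / im ∂_{k+1}, so:

  H_0: rank C_0 − rank ∂_1 = 4 − 3 = 1, and the invariant factors of ∂_1 are all 1, so H_0 ≅ Z.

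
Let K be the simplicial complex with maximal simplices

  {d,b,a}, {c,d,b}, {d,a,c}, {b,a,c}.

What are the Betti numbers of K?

b_0 = 1, b_1 = 0, b_2 = 1.

Take the total order a < b < c < d on the vertex set. Then K (dimension 2) consists of the simplices:

  0-simplices (4): a, b, c, d
  1-simplices (6): ab, ac, ad, bc, bd, cd
  2-simplices (4): abc, abd, acd, bcd

giving chain groups C_0 ≅ Z^4, C_1 ≅ Z^6, C_2 ≅ Z^4.

The boundary map ∂_1: C_1 → C_0 is given by ∂[p,q] = [q] − [p]. For instance
  ∂ab = b − a.
The 4×6 boundary matrix has rank 3 and Smith normal form diag(1,1,1).

Boundary ∂_2: C_2 → C_1 sends each 2-simplex [p,q,r] to [q,r] − [p,r] + [p,q]. For instance
  ∂acd = cd − ad + ac,
  ∂abc = bc − ac + ab.
The resulting 6×4 matrix has rank 3, and its Smith normal form has invariant factors (1,1,1).

From H_k ≅ ker(∂_k) / im(∂_{k+1}) we obtain:

  H_0: rank C_0 − rank ∂_1 = 4 − 3 = 1, and the invariant factors of ∂_1 are all 1, so H_0 ≅ Z.
  H_1: rank ker ∂_1 − rank ∂_2 = (6 − 3) − 3 = 0, and the invariant factors of ∂_2 are all 1, so H_1 ≅ 0.
  H_2: rank ker ∂_2 − rank ∂_3 = (4 − 3) − 0 = 1, and there is no ∂_3, so H_2 ≅ Z.

(K is a triangulation of the 2-sphere S^2.)

Hence the Betti numbers are b_0 = 1, b_1 = 0, b_2 = 1.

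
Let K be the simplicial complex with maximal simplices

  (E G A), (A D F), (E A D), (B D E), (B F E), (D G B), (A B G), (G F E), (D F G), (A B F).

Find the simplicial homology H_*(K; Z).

K has 6 vertices, 15 edges, 10 triangles.
rank ∂_0 = 0, rank ∂_1 = 5 ⇒ b_0 = 6 − 0 − 5 = 1; all invariant factors of ∂_1 are 1 so no torsion. So H_0 = Z.
rank ∂_1 = 5, rank ∂_2 = 10 ⇒ b_1 = 15 − 5 − 10 = 0; ∂_2 has invariant factor(s) [2] giving torsion. So H_1 = Z/2Z.
rank ∂_2 = 10, rank ∂_3 = 0 ⇒ b_2 = 10 − 10 − 0 = 0. So H_2 = 0.

H_0 = Z,  H_1 = Z/2Z,  H_2 = 0.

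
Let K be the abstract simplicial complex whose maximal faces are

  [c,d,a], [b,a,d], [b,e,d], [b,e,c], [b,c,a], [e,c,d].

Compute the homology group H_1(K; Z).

H_1 ≅ 0.

Fix the vertex order a < b < c < d < e and write every simplex with vertices in increasing order. Then dim K = 2 and the simplices of K are:

  0-simplices (5): a, b, c, d, e
  1-simplices (9): ab, ac, ad, bc, bd, be, cd, ce, de
  2-simplices (6): abc, abd, acd, bce, bde, cde

Hence C_0 ≅ Z^5, C_1 ≅ Z^9, C_2 ≅ Z^6.

∂_1: C_1 → C_0 maps an edge to its endpoints' difference, ∂[p,q] = q − p. For instance
  ∂de = e − d.
The resulting 5×9 matrix has rank 4, and its Smith normal form has invariant factors (1,1,1,1).

Boundary ∂_2: C_2 → C_1 maps a triangle to the signed sum of its edges. For instance
  ∂abc = bc − ac + ab,
  ∂bde = de − be + bd.
As a 9×6 matrix over Z this has rank 5, with invariant factors (1,1,1,1,1).

Reading off H_k = ker ∂_k / im ∂_{k+1}:

  H_1: rank ker ∂_1 − rank ∂_2 = (9 − 4) − 5 = 0, and the invariant factors of ∂_2 are all 1, so H_1 = 0.

(K is a triangulation of the 2-sphere S^2.)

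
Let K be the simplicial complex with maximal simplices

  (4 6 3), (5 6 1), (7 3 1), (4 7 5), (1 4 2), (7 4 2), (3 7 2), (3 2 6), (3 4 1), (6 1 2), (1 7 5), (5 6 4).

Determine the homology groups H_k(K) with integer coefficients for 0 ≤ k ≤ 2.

We work with the vertex ordering 1 < 2 < 3 < 4 < 5 < 6 < 7. The simplices of K, each written with vertices in increasing order, are:

  0-simplices (7): [1], [2], [3], [4], [5], [6], [7]
  1-simplices (18): [1,2], [1,3], [1,4], [1,5], [1,6], [1,7], [2,3], [2,4], [2,6], [2,7], [3,4], [3,6], [3,7], [4,5], [4,6], [4,7], [5,6], [5,7]
  2-simplices (12): [1,2,4], [1,2,6], [1,3,4], [1,3,7], [1,5,6], [1,5,7], [2,3,6], [2,3,7], [2,4,7], [3,4,6], [4,5,6], [4,5,7]

Hence C_0 ≅ Z^7, C_1 ≅ Z^18, C_2 ≅ Z^12.

The boundary map ∂_1: C_1 → C_0 sends each edge [p,q] (with p < q) to q − p. For instance
  ∂[4,6] = [6] − [4].
The 7×18 boundary matrix has rank 6 and Smith normal form diag(1,1,1,1,1,1).

Boundary ∂_2: C_2 → C_1 sends each 2-simplex [p,q,r] to [q,r] − [p,r] + [p,q]. For instance
  ∂[4,5,6] = [5,6] − [4,6] + [4,5],
  ∂[1,2,6] = [2,6] − [1,6] + [1,2].
As a 18×12 matrix over Z this has rank 12, with invariant factors (1,1,1,1,1,1,1,1,1,1,1,2).

Reading off H_k = ker ∂_k / im ∂_{k+1}:

  H_0: rank C_0 − rank ∂_1 = 7 − 6 = 1, and the invariant factors of ∂_1 are all 1, so H_0 = Z.
  H_1: rank ker ∂_1 − rank ∂_2 = (18 − 6) − 12 = 0, and ∂_2 has invariant factor 2 > 1, so H_1 = Z_2.
  H_2: rank ker ∂_2 − rank ∂_3 = (12 − 12) − 0 = 0, and there is no ∂_3, so H_2 = 0.

H_0 = Z,  H_1 = Z_2,  H_2 = 0.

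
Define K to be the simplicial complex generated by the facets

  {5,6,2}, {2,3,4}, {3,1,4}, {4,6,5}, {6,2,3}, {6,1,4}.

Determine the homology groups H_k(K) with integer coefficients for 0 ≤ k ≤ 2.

Take the total order 1 < 2 < 3 < 4 < 5 < 6 on the vertex set. Then K (dimension 2) consists of the simplices:

  0-simplices (6): [1], [2], [3], [4], [5], [6]
  1-simplices (12): [1,3], [1,4], [1,6], [2,3], [2,4], [2,5], [2,6], [3,4], [3,6], [4,5], [4,6], [5,6]
  2-simplices (6): [1,3,4], [1,4,6], [2,3,4], [2,3,6], [2,5,6], [4,5,6]

so the chain groups are C_0 ≅ Z^6, C_1 ≅ Z^12, C_2 ≅ Z^6.

∂_1: C_1 → C_0 sends each edge [p,q] (with p < q) to q − p. For instance
  ∂[3,4] = [4] − [3].
As a 6×12 matrix over Z this has rank 5, with invariant factors (1,1,1,1,1).

Boundary ∂_2: C_2 → C_1 acts by ∂[p,q,r] = [q,r] − [p,r] + [p,q]. For instance
  ∂[1,4,6] = [4,6] − [1,6] + [1,4],
  ∂[1,3,4] = [3,4] − [1,4] + [1,3].
This gives a 12×6 integer matrix of rank 6; reducing to Smith normal form yields diagonal entries (1,1,1,1,1,1).

Computing H_k = (kernel of ∂_k) / (image of ∂_{k+1}):

  H_0: rank C_0 − rank ∂_1 = 6 − 5 = 1, and the invariant factors of ∂_1 are all 1, so H_0 = Z.
  H_1: rank ker ∂_1 − rank ∂_2 = (12 − 5) − 6 = 1, and the invariant factors of ∂_2 are all 1, so H_1 = Z.
  H_2: rank ker ∂_2 − rank ∂_3 = (6 − 6) − 0 = 0, and there is no ∂_3, so H_2 = 0.

H_0 = Z,  H_1 = Z,  H_2 = 0.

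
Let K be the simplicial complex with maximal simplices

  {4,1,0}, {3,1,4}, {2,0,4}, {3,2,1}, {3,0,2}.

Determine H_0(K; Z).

H_0 = Z.

K has 5 vertices, 10 edges, 5 triangles.
rank ∂_0 = 0, rank ∂_1 = 4 ⇒ b_0 = 5 − 0 − 4 = 1; all invariant factors of ∂_1 are 1 so no torsion. So H_0 ≅ Z.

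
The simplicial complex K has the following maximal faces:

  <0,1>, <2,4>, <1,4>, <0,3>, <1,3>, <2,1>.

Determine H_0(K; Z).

H_0 ≅ Z.

We work with the vertex ordering 0 < 1 < 2 < 3 < 4. The simplices of K, each written with vertices in increasing order, are:

  0-simplices (5): [0], [1], [2], [3], [4]
  1-simplices (6): [0,1], [0,3], [1,2], [1,3], [1,4], [2,4]

so the chain groups are C_0 ≅ Z^5, C_1 ≅ Z^6.

∂_1: C_1 → C_0 maps an edge to its endpoints' difference, ∂[p,q] = q − p.
As a 5×6 matrix over Z this has rank 4, with invariant factors (1,1,1,1).

Now H_k = ker ∂_k / im ∂_{k+1}, so:

  H_0: rank C_0 − rank ∂_1 = 5 − 4 = 1, and the invariant factors of ∂_1 are all 1, so H_0 = Z.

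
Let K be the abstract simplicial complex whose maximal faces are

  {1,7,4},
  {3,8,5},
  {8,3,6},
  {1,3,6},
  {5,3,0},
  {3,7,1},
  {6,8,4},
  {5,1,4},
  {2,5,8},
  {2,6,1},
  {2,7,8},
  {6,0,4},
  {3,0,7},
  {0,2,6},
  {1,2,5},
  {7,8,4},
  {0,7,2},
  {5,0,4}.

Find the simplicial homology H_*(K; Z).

K has 9 vertices, 27 edges, 18 triangles.
rank ∂_0 = 0, rank ∂_1 = 8 ⇒ b_0 = 9 − 0 − 8 = 1; all invariant factors of ∂_1 are 1 so no torsion. So H_0 ≅ Z.
rank ∂_1 = 8, rank ∂_2 = 17 ⇒ b_1 = 27 − 8 − 17 = 2; all invariant factors of ∂_2 are 1 so no torsion. So H_1 ≅ Z^2.
rank ∂_2 = 17, rank ∂_3 = 0 ⇒ b_2 = 18 − 17 − 0 = 1. So H_2 ≅ Z.

H_0 ≅ Z,  H_1 ≅ Z^2,  H_2 ≅ Z.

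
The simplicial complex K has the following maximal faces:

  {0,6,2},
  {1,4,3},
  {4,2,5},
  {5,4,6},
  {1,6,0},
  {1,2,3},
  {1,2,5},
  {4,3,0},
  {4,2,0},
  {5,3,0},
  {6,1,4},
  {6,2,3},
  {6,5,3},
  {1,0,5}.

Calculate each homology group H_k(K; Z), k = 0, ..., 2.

H_0 = Z,  H_1 = Z^2,  H_2 = Z.

Order the vertices as 0 < 1 < 2 < 3 < 4 < 5 < 6. Listing each simplex with vertices in this order, K has dimension 2 with simplices:

  0-simplices (7): [0], [1], [2], [3], [4], [5], [6]
  1-simplices (21): [0,1], [0,2], [0,3], [0,4], [0,5], [0,6], [1,2], [1,3], [1,4], [1,5], [1,6], [2,3], [2,4], [2,5], [2,6], [3,4], [3,5], [3,6], [4,5], [4,6], [5,6]
  2-simplices (14): [0,1,5], [0,1,6], [0,2,4], [0,2,6], [0,3,4], [0,3,5], [1,2,3], [1,2,5], [1,3,4], [1,4,6], [2,3,6], [2,4,5], [3,5,6], [4,5,6]

Hence C_0 ≅ Z^7, C_1 ≅ Z^21, C_2 ≅ Z^14.

The boundary map ∂_1: C_1 → C_0 is given by ∂[p,q] = [q] − [p].
As a 7×21 matrix over Z this has rank 6, with invariant factors (1,1,1,1,1,1).

∂_2: C_2 → C_1 acts by ∂[p,q,r] = [q,r] − [p,r] + [p,q]. For instance
  ∂[0,1,6] = [1,6] − [0,6] + [0,1],
  ∂[0,2,4] = [2,4] − [0,4] + [0,2].
The 21×14 boundary matrix has rank 13 and Smith normal form diag(1,1,1,1,1,1,1,1,1,1,1,1,1).

Now H_k = ker ∂_k / im ∂_{k+1}, so:

  H_0: rank C_0 − rank ∂_1 = 7 − 6 = 1, and the invariant factors of ∂_1 are all 1, so H_0 = Z.
  H_1: rank ker ∂_1 − rank ∂_2 = (21 − 6) − 13 = 2, and the invariant factors of ∂_2 are all 1, so H_1 = Z^2.
  H_2: rank ker ∂_2 − rank ∂_3 = (14 − 13) − 0 = 1, and there is no ∂_3, so H_2 = Z.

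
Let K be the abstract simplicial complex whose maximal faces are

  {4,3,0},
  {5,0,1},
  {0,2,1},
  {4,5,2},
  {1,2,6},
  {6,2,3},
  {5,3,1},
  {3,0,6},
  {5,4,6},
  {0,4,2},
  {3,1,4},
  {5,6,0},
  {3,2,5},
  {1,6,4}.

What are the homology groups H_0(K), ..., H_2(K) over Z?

Fix the vertex order 0 < 1 < 2 < 3 < 4 < 5 < 6 and write every simplex with vertices in increasing order. Then dim K = 2 and the simplices of K are:

  0-simplices (7): [0], [1], [2], [3], [4], [5], [6]
  1-simplices (21): [0,1], [0,2], [0,3], [0,4], [0,5], [0,6], [1,2], [1,3], [1,4], [1,5], [1,6], [2,3], [2,4], [2,5], [2,6], [3,4], [3,5], [3,6], [4,5], [4,6], [5,6]
  2-simplices (14): [0,1,2], [0,1,5], [0,2,4], [0,3,4], [0,3,6], [0,5,6], [1,2,6], [1,3,4], [1,3,5], [1,4,6], [2,3,5], [2,3,6], [2,4,5], [4,5,6]

giving chain groups C_0 ≅ Z^7, C_1 ≅ Z^21, C_2 ≅ Z^14.

The boundary map ∂_1: C_1 → C_0 is given by ∂[p,q] = [q] − [p]. For instance
  ∂[0,4] = [4] − [0].
As a 7×21 matrix over Z this has rank 6, with invariant factors (1,1,1,1,1,1).

∂_2: C_2 → C_1 acts by ∂[p,q,r] = [q,r] − [p,r] + [p,q]. For instance
  ∂[1,3,5] = [3,5] − [1,5] + [1,3],
  ∂[2,3,6] = [3,6] − [2,6] + [2,3].
The resulting 21×14 matrix has rank 13, and its Smith normal form has invariant factors (1,1,1,1,1,1,1,1,1,1,1,1,1).

Reading off H_k = ker ∂_k / im ∂_{k+1}:

  H_0: rank C_0 − rank ∂_1 = 7 − 6 = 1, and the invariant factors of ∂_1 are all 1, so H_0 ≅ Z.
  H_1: rank ker ∂_1 − rank ∂_2 = (21 − 6) − 13 = 2, and the invariant factors of ∂_2 are all 1, so H_1 ≅ Z^2.
  H_2: rank ker ∂_2 − rank ∂_3 = (14 − 13) − 0 = 1, and there is no ∂_3, so H_2 ≅ Z.

H_0 = Z,  H_1 = Z^2,  H_2 = Z.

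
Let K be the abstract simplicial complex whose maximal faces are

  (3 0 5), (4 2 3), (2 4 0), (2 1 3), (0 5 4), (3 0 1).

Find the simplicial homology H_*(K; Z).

Order the vertices as 0 < 1 < 2 < 3 < 4 < 5. Listing each simplex with vertices in this order, K has dimension 2 with simplices:

  0-simplices (6): [0], [1], [2], [3], [4], [5]
  1-simplices (12): [0,1], [0,2], [0,3], [0,4], [0,5], [1,2], [1,3], [2,3], [2,4], [3,4], [3,5], [4,5]
  2-simplices (6): [0,1,3], [0,2,4], [0,3,5], [0,4,5], [1,2,3], [2,3,4]

Hence C_0 ≅ Z^6, C_1 ≅ Z^12, C_2 ≅ Z^6.

∂_1: C_1 → C_0 sends each edge [p,q] (with p < q) to q − p.
This gives a 6×12 integer matrix of rank 5; reducing to Smith normal form yields diagonal entries (1,1,1,1,1).

The boundary map ∂_2: C_2 → C_1 maps a triangle to the signed sum of its edges. For instance
  ∂[1,2,3] = [2,3] − [1,3] + [1,2],
  ∂[0,3,5] = [3,5] − [0,5] + [0,3].
This gives a 12×6 integer matrix of rank 6; reducing to Smith normal form yields diagonal entries (1,1,1,1,1,1).

From H_k ≅ ker(∂_k) / im(∂_{k+1}) we obtain:

  H_0: rank C_0 − rank ∂_1 = 6 − 5 = 1, and the invariant factors of ∂_1 are all 1, so H_0 ≅ Z.
  H_1: rank ker ∂_1 − rank ∂_2 = (12 − 5) − 6 = 1, and the invariant factors of ∂_2 are all 1, so H_1 ≅ Z.
  H_2: rank ker ∂_2 − rank ∂_3 = (6 − 6) − 0 = 0, and there is no ∂_3, so H_2 ≅ 0.

H_0 ≅ Z,  H_1 ≅ Z,  H_2 = 0.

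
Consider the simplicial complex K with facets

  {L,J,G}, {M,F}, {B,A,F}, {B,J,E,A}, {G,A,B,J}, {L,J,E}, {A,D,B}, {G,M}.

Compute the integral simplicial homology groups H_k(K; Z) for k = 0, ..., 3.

H_0 = Z,  H_1 = Z,  H_2 = 0,  H_3 = 0.

Take the total order A < B < D < E < F < G < J < L < M on the vertex set. Then K (dimension 3) consists of the simplices:

  0-simplices (9): A, B, D, E, F, G, J, L, M
  1-simplices (18): AB, AD, AE, AF, AG, AJ, BD, BE, BF, BG, BJ, EJ, EL, FM, GJ, GL, GM, JL
  2-simplices (11): ABD, ABE, ABF, ABG, ABJ, AEJ, AGJ, BEJ, BGJ, EJL, GJL
  3-simplices (2): ABEJ, ABGJ

giving chain groups C_0 ≅ Z^9, C_1 ≅ Z^18, C_2 ≅ Z^11, C_3 ≅ Z^2.

Boundary ∂_1: C_1 → C_0 maps an edge to its endpoints' difference, ∂[p,q] = q − p.
The resulting 9×18 matrix has rank 8, and its Smith normal form has invariant factors (1,1,1,1,1,1,1,1).

Boundary ∂_2: C_2 → C_1 sends each 2-simplex [p,q,r] to [q,r] − [p,r] + [p,q]. For instance
  ∂ABD = BD − AD + AB,
  ∂ABF = BF − AF + AB.
This gives a 18×11 integer matrix of rank 9; reducing to Smith normal form yields diagonal entries (1,1,1,1,1,1,1,1,1).

The boundary map ∂_3: C_3 → C_2 sends each 3-simplex σ to the alternating sum Σ_i (−1)^i (σ with its i-th vertex removed). For instance
  ∂ABGJ = BGJ − AGJ + ABJ − ABG,
  ∂ABEJ = BEJ − AEJ + ABJ − ABE.
The 11×2 boundary matrix has rank 2 and Smith normal form diag(1,1).

Reading off H_k = ker ∂_k / im ∂_{k+1}:

  H_0: rank C_0 − rank ∂_1 = 9 − 8 = 1, and the invariant factors of ∂_1 are all 1, so H_0 = Z.
  H_1: rank ker ∂_1 − rank ∂_2 = (18 − 8) − 9 = 1, and the invariant factors of ∂_2 are all 1, so H_1 = Z.
  H_2: rank ker ∂_2 − rank ∂_3 = (11 − 9) − 2 = 0, and the invariant factors of ∂_3 are all 1, so H_2 = 0.
  H_3: rank ker ∂_3 − rank ∂_4 = (2 − 2) − 0 = 0, and there is no ∂_4, so H_3 = 0.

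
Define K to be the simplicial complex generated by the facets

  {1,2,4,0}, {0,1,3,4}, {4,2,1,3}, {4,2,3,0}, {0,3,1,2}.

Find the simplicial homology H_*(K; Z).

Fix the vertex order 0 < 1 < 2 < 3 < 4 and write every simplex with vertices in increasing order. Then dim K = 3 and the simplices of K are:

  0-simplices (5): [0], [1], [2], [3], [4]
  1-simplices (10): [0,1], [0,2], [0,3], [0,4], [1,2], [1,3], [1,4], [2,3], [2,4], [3,4]
  2-simplices (10): [0,1,2], [0,1,3], [0,1,4], [0,2,3], [0,2,4], [0,3,4], [1,2,3], [1,2,4], [1,3,4], [2,3,4]
  3-simplices (5): [0,1,2,3], [0,1,2,4], [0,1,3,4], [0,2,3,4], [1,2,3,4]

so the chain groups are C_0 ≅ Z^5, C_1 ≅ Z^10, C_2 ≅ Z^10, C_3 ≅ Z^5.

∂_1: C_1 → C_0 sends each edge [p,q] (with p < q) to q − p.
As a 5×10 matrix over Z this has rank 4, with invariant factors (1,1,1,1).

The boundary map ∂_2: C_2 → C_1 acts by ∂[p,q,r] = [q,r] − [p,r] + [p,q]. For instance
  ∂[0,3,4] = [3,4] − [0,4] + [0,3],
  ∂[1,2,3] = [2,3] − [1,3] + [1,2].
The resulting 10×10 matrix has rank 6, and its Smith normal form has invariant factors (1,1,1,1,1,1).

∂_3: C_3 → C_2 sends each 3-simplex σ to the alternating sum Σ_i (−1)^i (σ with its i-th vertex removed). For instance
  ∂[0,2,3,4] = [2,3,4] − [0,3,4] + [0,2,4] − [0,2,3],
  ∂[0,1,2,3] = [1,2,3] − [0,2,3] + [0,1,3] − [0,1,2].
This gives a 10×5 integer matrix of rank 4; reducing to Smith normal form yields diagonal entries (1,1,1,1).

Now H_k = ker ∂_k / im ∂_{k+1}, so:

  H_0: rank C_0 − rank ∂_1 = 5 − 4 = 1, and the invariant factors of ∂_1 are all 1, so H_0 ≅ Z.
  H_1: rank ker ∂_1 − rank ∂_2 = (10 − 4) − 6 = 0, and the invariant factors of ∂_2 are all 1, so H_1 ≅ 0.
  H_2: rank ker ∂_2 − rank ∂_3 = (10 − 6) − 4 = 0, and the invariant factors of ∂_3 are all 1, so H_2 ≅ 0.
  H_3: rank ker ∂_3 − rank ∂_4 = (5 − 4) − 0 = 1, and there is no ∂_4, so H_3 ≅ Z.

As a check, the Euler characteristic is 5 − 10 + 10 − 5 = 0, which agrees with 1 − 0 + 0 − 1 = 0.

H_0 ≅ Z,  H_1 = 0,  H_2 = 0,  H_3 ≅ Z.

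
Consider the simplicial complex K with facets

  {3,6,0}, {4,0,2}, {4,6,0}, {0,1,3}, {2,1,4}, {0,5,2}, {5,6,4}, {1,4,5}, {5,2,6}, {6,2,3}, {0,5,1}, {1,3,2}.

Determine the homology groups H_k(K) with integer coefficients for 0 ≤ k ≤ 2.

K has 7 vertices, 18 edges, 12 triangles.
rank ∂_0 = 0, rank ∂_1 = 6 ⇒ b_0 = 7 − 0 − 6 = 1; all invariant factors of ∂_1 are 1 so no torsion. So H_0 ≅ Z.
rank ∂_1 = 6, rank ∂_2 = 12 ⇒ b_1 = 18 − 6 − 12 = 0; ∂_2 has invariant factor(s) [2] giving torsion. So H_1 ≅ Z/2.
rank ∂_2 = 12, rank ∂_3 = 0 ⇒ b_2 = 12 − 12 − 0 = 0. So H_2 ≅ 0.

H_0 = Z,  H_1 = Z/2,  H_2 = 0.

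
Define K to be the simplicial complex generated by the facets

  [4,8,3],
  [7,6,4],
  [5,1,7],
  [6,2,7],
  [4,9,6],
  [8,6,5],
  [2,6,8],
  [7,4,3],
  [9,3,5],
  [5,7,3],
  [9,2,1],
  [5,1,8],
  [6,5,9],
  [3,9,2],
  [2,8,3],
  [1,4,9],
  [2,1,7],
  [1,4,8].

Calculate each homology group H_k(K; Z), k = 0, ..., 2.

Take the total order 1 < 2 < 3 < 4 < 5 < 6 < 7 < 8 < 9 on the vertex set. Then K (dimension 2) consists of the simplices:

  0-simplices (9): [1], [2], [3], [4], [5], [6], [7], [8], [9]
  1-simplices (27): (27 of them)
  2-simplices (18): [1,2,7], [1,2,9], [1,4,8], [1,4,9], [1,5,7], [1,5,8], [2,3,8], [2,3,9], [2,6,7], [2,6,8], [3,4,7], [3,4,8], [3,5,7], [3,5,9], [4,6,7], [4,6,9], [5,6,8], [5,6,9]

so the chain groups are C_0 ≅ Z^9, C_1 ≅ Z^27, C_2 ≅ Z^18.

∂_1: C_1 → C_0 maps an edge to its endpoints' difference, ∂[p,q] = q − p.
The resulting 9×27 matrix has rank 8, and its Smith normal form has invariant factors (1,1,1,1,1,1,1,1).

Boundary ∂_2: C_2 → C_1 acts by ∂[p,q,r] = [q,r] − [p,r] + [p,q]. For instance
  ∂[4,6,7] = [6,7] − [4,7] + [4,6],
  ∂[1,2,7] = [2,7] − [1,7] + [1,2].
The resulting 27×18 matrix has rank 17, and its Smith normal form has invariant factors (1,1,1,1,1,1,1,1,1,1,1,1,1,1,1,1,1).

From H_k ≅ ker(∂_k) / im(∂_{k+1}) we obtain:

  H_0: rank C_0 − rank ∂_1 = 9 − 8 = 1, and the invariant factors of ∂_1 are all 1, so H_0 ≅ Z.
  H_1: rank ker ∂_1 − rank ∂_2 = (27 − 8) − 17 = 2, and the invariant factors of ∂_2 are all 1, so H_1 ≅ Z^2.
  H_2: rank ker ∂_2 − rank ∂_3 = (18 − 17) − 0 = 1, and there is no ∂_3, so H_2 ≅ Z.

H_0 ≅ Z,  H_1 ≅ Z^2,  H_2 ≅ Z.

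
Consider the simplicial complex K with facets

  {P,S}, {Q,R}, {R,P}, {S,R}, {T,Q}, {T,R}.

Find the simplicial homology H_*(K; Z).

H_0 = Z,  H_1 = Z^2.

Order the vertices as P < Q < R < S < T. Listing each simplex with vertices in this order, K has dimension 1 with simplices:

  0-simplices (5): P, Q, R, S, T
  1-simplices (6): PR, PS, QR, QT, RS, RT

Hence C_0 ≅ Z^5, C_1 ≅ Z^6.

Boundary ∂_1: C_1 → C_0 is given by ∂[p,q] = [q] − [p].
The 5×6 boundary matrix has rank 4 and Smith normal form diag(1,1,1,1).

Reading off H_k = ker ∂_k / im ∂_{k+1}:

  H_0: rank C_0 − rank ∂_1 = 5 − 4 = 1, and the invariant factors of ∂_1 are all 1, so H_0 ≅ Z.
  H_1: rank ker ∂_1 − rank ∂_2 = (6 − 4) − 0 = 2, and there is no ∂_2, so H_1 ≅ Z^2.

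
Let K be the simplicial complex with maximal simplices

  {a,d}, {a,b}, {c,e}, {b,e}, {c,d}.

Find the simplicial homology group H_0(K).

H_0 ≅ Z.

Order the vertices as a < b < c < d < e. Listing each simplex with vertices in this order, K has dimension 1 with simplices:

  0-simplices (5): a, b, c, d, e
  1-simplices (5): ab, ad, be, cd, ce

Hence C_0 ≅ Z^5, C_1 ≅ Z^5.

∂_1: C_1 → C_0 is given by ∂[p,q] = [q] − [p].
The 5×5 boundary matrix has rank 4 and Smith normal form diag(1,1,1,1).

Computing H_k = (kernel of ∂_k) / (image of ∂_{k+1}):

  H_0: rank C_0 − rank ∂_1 = 5 − 4 = 1, and the invariant factors of ∂_1 are all 1, so H_0 ≅ Z.

(K is a triangulation of the circle S^1.)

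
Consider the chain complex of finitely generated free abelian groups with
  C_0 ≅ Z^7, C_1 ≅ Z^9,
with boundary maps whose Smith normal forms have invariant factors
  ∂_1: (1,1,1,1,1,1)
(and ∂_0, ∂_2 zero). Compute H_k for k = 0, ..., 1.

H_0: b_0 = 7 − 0 − 6 = 1; torsion from ∂_1 factors > 1: none. So H_0 ≅ Z.
H_1: b_1 = 9 − 6 − 0 = 3; torsion from ∂_2 factors > 1: none. So H_1 ≅ Z^3.

H_0 ≅ Z,  H_1 ≅ Z^3.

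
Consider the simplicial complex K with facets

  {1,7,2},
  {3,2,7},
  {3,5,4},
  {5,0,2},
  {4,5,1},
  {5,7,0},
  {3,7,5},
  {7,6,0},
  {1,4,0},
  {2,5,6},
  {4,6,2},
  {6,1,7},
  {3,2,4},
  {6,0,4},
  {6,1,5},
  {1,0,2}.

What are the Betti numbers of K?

We work with the vertex ordering 0 < 1 < 2 < 3 < 4 < 5 < 6 < 7. The simplices of K, each written with vertices in increasing order, are:

  0-simplices (8): [0], [1], [2], [3], [4], [5], [6], [7]
  1-simplices (24): (24 of them)
  2-simplices (16): [0,1,2], [0,1,4], [0,2,5], [0,4,6], [0,5,7], [0,6,7], [1,2,7], [1,4,5], [1,5,6], [1,6,7], [2,3,4], [2,3,7], [2,4,6], [2,5,6], [3,4,5], [3,5,7]

giving chain groups C_0 ≅ Z^8, C_1 ≅ Z^24, C_2 ≅ Z^16.

∂_1: C_1 → C_0 maps an edge to its endpoints' difference, ∂[p,q] = q − p. For instance
  ∂[3,4] = [4] − [3].
As a 8×24 matrix over Z this has rank 7, with invariant factors (1,1,1,1,1,1,1).

∂_2: C_2 → C_1 acts by ∂[p,q,r] = [q,r] − [p,r] + [p,q]. For instance
  ∂[1,4,5] = [4,5] − [1,5] + [1,4],
  ∂[1,6,7] = [6,7] − [1,7] + [1,6].
The 24×16 boundary matrix has rank 15 and Smith normal form diag(1,1,1,1,1,1,1,1,1,1,1,1,1,1,1).

Now H_k = ker ∂_k / im ∂_{k+1}, so:

  H_0: rank C_0 − rank ∂_1 = 8 − 7 = 1, and the invariant factors of ∂_1 are all 1, so H_0 = Z.
  H_1: rank ker ∂_1 − rank ∂_2 = (24 − 7) − 15 = 2, and the invariant factors of ∂_2 are all 1, so H_1 = Z^2.
  H_2: rank ker ∂_2 − rank ∂_3 = (16 − 15) − 0 = 1, and there is no ∂_3, so H_2 = Z.

As a check, the Euler characteristic is 8 − 24 + 16 = 0, which agrees with 1 − 2 + 1 = 0.
(K is a triangulation of the torus T^2.)

Hence the Betti numbers are b_0 = 1, b_1 = 2, b_2 = 1.

b_0 = 1, b_1 = 2, b_2 = 1.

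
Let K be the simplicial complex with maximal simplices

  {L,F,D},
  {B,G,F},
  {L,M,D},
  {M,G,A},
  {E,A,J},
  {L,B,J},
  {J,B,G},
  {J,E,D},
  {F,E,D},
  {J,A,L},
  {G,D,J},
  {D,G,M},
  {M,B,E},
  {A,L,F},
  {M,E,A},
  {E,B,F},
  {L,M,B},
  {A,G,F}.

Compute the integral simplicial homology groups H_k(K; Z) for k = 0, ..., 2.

H_0 ≅ Z,  H_1 ≅ Z^2,  H_2 ≅ Z.

K has 9 vertices, 27 edges, 18 triangles.
rank ∂_0 = 0, rank ∂_1 = 8 ⇒ b_0 = 9 − 0 − 8 = 1; all invariant factors of ∂_1 are 1 so no torsion. So H_0 = Z.
rank ∂_1 = 8, rank ∂_2 = 17 ⇒ b_1 = 27 − 8 − 17 = 2; all invariant factors of ∂_2 are 1 so no torsion. So H_1 = Z^2.
rank ∂_2 = 17, rank ∂_3 = 0 ⇒ b_2 = 18 − 17 − 0 = 1. So H_2 = Z.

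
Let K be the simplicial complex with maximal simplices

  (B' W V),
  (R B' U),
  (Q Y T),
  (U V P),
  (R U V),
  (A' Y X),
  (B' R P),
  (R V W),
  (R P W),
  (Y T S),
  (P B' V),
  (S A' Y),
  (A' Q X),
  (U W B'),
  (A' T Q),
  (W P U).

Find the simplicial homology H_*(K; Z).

We work with the vertex ordering P < Q < R < S < T < U < V < W < X < Y < A' < B'. The simplices of K, each written with vertices in increasing order, are:

  0-simplices (12): [P], [Q], [R], [S], [T], [U], [V], [W], [X], [Y], [A'], [B']
  1-simplices (27): (27 of them)
  2-simplices (16): [P,R,W], [P,R,B'], [P,U,V], [P,U,W], [P,V,B'], [Q,T,Y], [Q,T,A'], [Q,X,A'], [R,U,V], [R,U,B'], [R,V,W], [S,T,Y], [S,Y,A'], [U,W,B'], [V,W,B'], [X,Y,A']

Hence C_0 ≅ Z^12, C_1 ≅ Z^27, C_2 ≅ Z^16.

Boundary ∂_1: C_1 → C_0 sends each edge [p,q] (with p < q) to q − p. For instance
  ∂[U,V] = [V] − [U].
As a 12×27 matrix over Z this has rank 10, with invariant factors (1,1,1,1,1,1,1,1,1,1).

∂_2: C_2 → C_1 sends each 2-simplex [p,q,r] to [q,r] − [p,r] + [p,q]. For instance
  ∂[Q,T,A'] = [T,A'] − [Q,A'] + [Q,T],
  ∂[P,U,W] = [U,W] − [P,W] + [P,U].
The 27×16 boundary matrix has rank 16 and Smith normal form diag(1,1,1,1,1,1,1,1,1,1,1,1,1,1,1,2).

Now H_k = ker ∂_k / im ∂_{k+1}, so:

  H_0: rank C_0 − rank ∂_1 = 12 − 10 = 2, and the invariant factors of ∂_1 are all 1, so H_0 ≅ Z^2.
  H_1: rank ker ∂_1 − rank ∂_2 = (27 − 10) − 16 = 1, and ∂_2 has invariant factor 2 > 1, so H_1 ≅ Z ⊕ Z/2.
  H_2: rank ker ∂_2 − rank ∂_3 = (16 − 16) − 0 = 0, and there is no ∂_3, so H_2 ≅ 0.

H_0 ≅ Z^2,  H_1 ≅ Z ⊕ Z/2,  H_2 = 0.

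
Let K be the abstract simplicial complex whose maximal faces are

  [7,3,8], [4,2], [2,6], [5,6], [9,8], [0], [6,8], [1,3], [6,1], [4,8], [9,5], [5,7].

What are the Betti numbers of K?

b_0 = 2, b_1 = 4, b_2 = 0.

We work with the vertex ordering 0 < 1 < 2 < 3 < 4 < 5 < 6 < 7 < 8 < 9. The simplices of K, each written with vertices in increasing order, are:

  0-simplices (10): [0], [1], [2], [3], [4], [5], [6], [7], [8], [9]
  1-simplices (13): [1,3], [1,6], [2,4], [2,6], [3,7], [3,8], [4,8], [5,6], [5,7], [5,9], [6,8], [7,8], [8,9]
  2-simplices (1): [3,7,8]

so the chain groups are C_0 ≅ Z^10, C_1 ≅ Z^13, C_2 ≅ Z^1.

∂_1: C_1 → C_0 is given by ∂[p,q] = [q] − [p]. For instance
  ∂[2,4] = [4] − [2].
The 10×13 boundary matrix has rank 8 and Smith normal form diag(1,1,1,1,1,1,1,1).

∂_2: C_2 → C_1 sends each 2-simplex [p,q,r] to [q,r] − [p,r] + [p,q]. For instance
  ∂[3,7,8] = [7,8] − [3,8] + [3,7].
The resulting 13×1 matrix has rank 1, and its Smith normal form has invariant factors (1).

Now H_k = ker ∂_k / im ∂_{k+1}, so:

  H_0: rank C_0 − rank ∂_1 = 10 − 8 = 2, and the invariant factors of ∂_1 are all 1, so H_0 ≅ Z^2.
  H_1: rank ker ∂_1 − rank ∂_2 = (13 − 8) − 1 = 4, and the invariant factors of ∂_2 are all 1, so H_1 ≅ Z^4.
  H_2: rank ker ∂_2 − rank ∂_3 = (1 − 1) − 0 = 0, and there is no ∂_3, so H_2 ≅ 0.

As a check, the Euler characteristic is 10 − 13 + 1 = -2, which agrees with 2 − 4 + 0 = -2.

Hence the Betti numbers are b_0 = 2, b_1 = 4, b_2 = 0.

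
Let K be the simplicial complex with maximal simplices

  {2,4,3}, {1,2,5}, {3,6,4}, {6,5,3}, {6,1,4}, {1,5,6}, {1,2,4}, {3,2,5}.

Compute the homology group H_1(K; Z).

Take the total order 1 < 2 < 3 < 4 < 5 < 6 on the vertex set. Then K (dimension 2) consists of the simplices:

  0-simplices (6): [1], [2], [3], [4], [5], [6]
  1-simplices (12): [1,2], [1,4], [1,5], [1,6], [2,3], [2,4], [2,5], [3,4], [3,5], [3,6], [4,6], [5,6]
  2-simplices (8): [1,2,4], [1,2,5], [1,4,6], [1,5,6], [2,3,4], [2,3,5], [3,4,6], [3,5,6]

so the chain groups are C_0 ≅ Z^6, C_1 ≅ Z^12, C_2 ≅ Z^8.

The boundary map ∂_1: C_1 → C_0 sends each edge [p,q] (with p < q) to q − p. For instance
  ∂[4,6] = [6] − [4].
The 6×12 boundary matrix has rank 5 and Smith normal form diag(1,1,1,1,1).

The boundary map ∂_2: C_2 → C_1 maps a triangle to the signed sum of its edges. For instance
  ∂[3,4,6] = [4,6] − [3,6] + [3,4],
  ∂[1,4,6] = [4,6] − [1,6] + [1,4].
This gives a 12×8 integer matrix of rank 7; reducing to Smith normal form yields diagonal entries (1,1,1,1,1,1,1).

Now H_k = ker ∂_k / im ∂_{k+1}, so:

  H_1: rank ker ∂_1 − rank ∂_2 = (12 − 5) − 7 = 0, and the invariant factors of ∂_2 are all 1, so H_1 = 0.

H_1 ≅ 0.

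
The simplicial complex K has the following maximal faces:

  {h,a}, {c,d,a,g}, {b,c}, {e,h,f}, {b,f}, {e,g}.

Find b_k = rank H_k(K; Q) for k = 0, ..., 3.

We work with the vertex ordering a < b < c < d < e < f < g < h. The simplices of K, each written with vertices in increasing order, are:

  0-simplices (8): a, b, c, d, e, f, g, h
  1-simplices (13): ac, ad, ag, ah, bc, bf, cd, cg, dg, ef, eg, eh, fh
  2-simplices (5): acd, acg, adg, cdg, efh
  3-simplices (1): acdg

so the chain groups are C_0 ≅ Z^8, C_1 ≅ Z^13, C_2 ≅ Z^5, C_3 ≅ Z^1.

The boundary map ∂_1: C_1 → C_0 sends each edge [p,q] (with p < q) to q − p. For instance
  ∂fh = h − f.
The 8×13 boundary matrix has rank 7 and Smith normal form diag(1,1,1,1,1,1,1).

The boundary map ∂_2: C_2 → C_1 sends each 2-simplex [p,q,r] to [q,r] − [p,r] + [p,q]. For instance
  ∂acg = cg − ag + ac,
  ∂adg = dg − ag + ad.
The resulting 13×5 matrix has rank 4, and its Smith normal form has invariant factors (1,1,1,1).

∂_3: C_3 → C_2 sends each 3-simplex σ to the alternating sum Σ_i (−1)^i (σ with its i-th vertex removed). For instance
  ∂acdg = cdg − adg + acg − acd.
The resulting 5×1 matrix has rank 1, and its Smith normal form has invariant factors (1).

From H_k ≅ ker(∂_k) / im(∂_{k+1}) we obtain:

  H_0: rank C_0 − rank ∂_1 = 8 − 7 = 1, and the invariant factors of ∂_1 are all 1, so H_0 ≅ Z.
  H_1: rank ker ∂_1 − rank ∂_2 = (13 − 7) − 4 = 2, and the invariant factors of ∂_2 are all 1, so H_1 ≅ Z^2.
  H_2: rank ker ∂_2 − rank ∂_3 = (5 − 4) − 1 = 0, and the invariant factors of ∂_3 are all 1, so H_2 ≅ 0.
  H_3: rank ker ∂_3 − rank ∂_4 = (1 − 1) − 0 = 0, and there is no ∂_4, so H_3 ≅ 0.

Hence the Betti numbers are b_0 = 1, b_1 = 2, b_2 = 0, b_3 = 0.

b_0 = 1, b_1 = 2, b_2 = 0, b_3 = 0.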